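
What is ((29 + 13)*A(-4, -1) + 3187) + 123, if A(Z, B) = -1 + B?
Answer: 3226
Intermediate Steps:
((29 + 13)*A(-4, -1) + 3187) + 123 = ((29 + 13)*(-1 - 1) + 3187) + 123 = (42*(-2) + 3187) + 123 = (-84 + 3187) + 123 = 3103 + 123 = 3226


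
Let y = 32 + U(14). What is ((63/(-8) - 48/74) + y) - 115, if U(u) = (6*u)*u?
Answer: 321005/296 ≈ 1084.5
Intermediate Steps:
U(u) = 6*u²
y = 1208 (y = 32 + 6*14² = 32 + 6*196 = 32 + 1176 = 1208)
((63/(-8) - 48/74) + y) - 115 = ((63/(-8) - 48/74) + 1208) - 115 = ((63*(-⅛) - 48*1/74) + 1208) - 115 = ((-63/8 - 24/37) + 1208) - 115 = (-2523/296 + 1208) - 115 = 355045/296 - 115 = 321005/296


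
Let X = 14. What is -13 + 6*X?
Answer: 71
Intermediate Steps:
-13 + 6*X = -13 + 6*14 = -13 + 84 = 71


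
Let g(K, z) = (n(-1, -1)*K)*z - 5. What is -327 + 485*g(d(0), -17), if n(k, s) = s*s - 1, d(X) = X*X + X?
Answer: -2752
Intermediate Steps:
d(X) = X + X² (d(X) = X² + X = X + X²)
n(k, s) = -1 + s² (n(k, s) = s² - 1 = -1 + s²)
g(K, z) = -5 (g(K, z) = ((-1 + (-1)²)*K)*z - 5 = ((-1 + 1)*K)*z - 5 = (0*K)*z - 5 = 0*z - 5 = 0 - 5 = -5)
-327 + 485*g(d(0), -17) = -327 + 485*(-5) = -327 - 2425 = -2752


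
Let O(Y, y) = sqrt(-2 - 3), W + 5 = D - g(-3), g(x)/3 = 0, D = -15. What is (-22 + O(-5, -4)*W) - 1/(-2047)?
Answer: -45033/2047 - 20*I*sqrt(5) ≈ -22.0 - 44.721*I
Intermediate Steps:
g(x) = 0 (g(x) = 3*0 = 0)
W = -20 (W = -5 + (-15 - 1*0) = -5 + (-15 + 0) = -5 - 15 = -20)
O(Y, y) = I*sqrt(5) (O(Y, y) = sqrt(-5) = I*sqrt(5))
(-22 + O(-5, -4)*W) - 1/(-2047) = (-22 + (I*sqrt(5))*(-20)) - 1/(-2047) = (-22 - 20*I*sqrt(5)) - 1*(-1/2047) = (-22 - 20*I*sqrt(5)) + 1/2047 = -45033/2047 - 20*I*sqrt(5)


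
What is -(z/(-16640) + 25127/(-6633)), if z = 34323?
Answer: 645777739/110373120 ≈ 5.8509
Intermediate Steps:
-(z/(-16640) + 25127/(-6633)) = -(34323/(-16640) + 25127/(-6633)) = -(34323*(-1/16640) + 25127*(-1/6633)) = -(-34323/16640 - 25127/6633) = -1*(-645777739/110373120) = 645777739/110373120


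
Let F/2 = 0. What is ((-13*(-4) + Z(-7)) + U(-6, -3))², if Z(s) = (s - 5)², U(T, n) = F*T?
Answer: 38416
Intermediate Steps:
F = 0 (F = 2*0 = 0)
U(T, n) = 0 (U(T, n) = 0*T = 0)
Z(s) = (-5 + s)²
((-13*(-4) + Z(-7)) + U(-6, -3))² = ((-13*(-4) + (-5 - 7)²) + 0)² = ((52 + (-12)²) + 0)² = ((52 + 144) + 0)² = (196 + 0)² = 196² = 38416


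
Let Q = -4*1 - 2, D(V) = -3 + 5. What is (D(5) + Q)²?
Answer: 16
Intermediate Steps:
D(V) = 2
Q = -6 (Q = -4 - 2 = -6)
(D(5) + Q)² = (2 - 6)² = (-4)² = 16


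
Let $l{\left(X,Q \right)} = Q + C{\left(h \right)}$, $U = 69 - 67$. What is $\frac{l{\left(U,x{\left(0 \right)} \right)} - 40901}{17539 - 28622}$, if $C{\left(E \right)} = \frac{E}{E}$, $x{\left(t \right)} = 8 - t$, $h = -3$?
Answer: $\frac{40892}{11083} \approx 3.6896$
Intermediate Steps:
$U = 2$ ($U = 69 - 67 = 2$)
$C{\left(E \right)} = 1$
$l{\left(X,Q \right)} = 1 + Q$ ($l{\left(X,Q \right)} = Q + 1 = 1 + Q$)
$\frac{l{\left(U,x{\left(0 \right)} \right)} - 40901}{17539 - 28622} = \frac{\left(1 + \left(8 - 0\right)\right) - 40901}{17539 - 28622} = \frac{\left(1 + \left(8 + 0\right)\right) - 40901}{-11083} = \left(\left(1 + 8\right) - 40901\right) \left(- \frac{1}{11083}\right) = \left(9 - 40901\right) \left(- \frac{1}{11083}\right) = \left(-40892\right) \left(- \frac{1}{11083}\right) = \frac{40892}{11083}$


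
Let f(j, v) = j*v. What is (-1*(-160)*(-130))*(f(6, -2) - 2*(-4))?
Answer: 83200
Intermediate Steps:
(-1*(-160)*(-130))*(f(6, -2) - 2*(-4)) = (-1*(-160)*(-130))*(6*(-2) - 2*(-4)) = (160*(-130))*(-12 + 8) = -20800*(-4) = 83200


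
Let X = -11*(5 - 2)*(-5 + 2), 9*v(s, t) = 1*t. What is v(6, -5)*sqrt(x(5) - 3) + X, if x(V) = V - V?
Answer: 99 - 5*I*sqrt(3)/9 ≈ 99.0 - 0.96225*I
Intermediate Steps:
v(s, t) = t/9 (v(s, t) = (1*t)/9 = t/9)
x(V) = 0
X = 99 (X = -33*(-3) = -11*(-9) = 99)
v(6, -5)*sqrt(x(5) - 3) + X = ((1/9)*(-5))*sqrt(0 - 3) + 99 = -5*I*sqrt(3)/9 + 99 = 99 - 5*I*sqrt(3)/9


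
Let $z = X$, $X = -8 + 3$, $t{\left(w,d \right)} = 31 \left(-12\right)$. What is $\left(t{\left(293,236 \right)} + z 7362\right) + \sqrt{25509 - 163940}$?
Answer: $-37182 + 17 i \sqrt{479} \approx -37182.0 + 372.06 i$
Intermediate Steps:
$t{\left(w,d \right)} = -372$
$X = -5$
$z = -5$
$\left(t{\left(293,236 \right)} + z 7362\right) + \sqrt{25509 - 163940} = \left(-372 - 36810\right) + \sqrt{25509 - 163940} = \left(-372 - 36810\right) + \sqrt{-138431} = -37182 + 17 i \sqrt{479}$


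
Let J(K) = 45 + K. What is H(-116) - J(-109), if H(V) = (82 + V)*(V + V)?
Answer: 7952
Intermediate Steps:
H(V) = 2*V*(82 + V) (H(V) = (82 + V)*(2*V) = 2*V*(82 + V))
H(-116) - J(-109) = 2*(-116)*(82 - 116) - (45 - 109) = 2*(-116)*(-34) - 1*(-64) = 7888 + 64 = 7952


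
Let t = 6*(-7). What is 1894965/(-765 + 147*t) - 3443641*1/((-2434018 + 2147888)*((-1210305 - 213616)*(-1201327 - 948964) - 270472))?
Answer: -553383781793771875794217/2026385744257565873910 ≈ -273.09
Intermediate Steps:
t = -42
1894965/(-765 + 147*t) - 3443641*1/((-2434018 + 2147888)*((-1210305 - 213616)*(-1201327 - 948964) - 270472)) = 1894965/(-765 + 147*(-42)) - 3443641*1/((-2434018 + 2147888)*((-1210305 - 213616)*(-1201327 - 948964) - 270472)) = 1894965/(-765 - 6174) - 3443641*(-1/(286130*(-1423921*(-2150291) - 270472))) = 1894965/(-6939) - 3443641*(-1/(286130*(3061844511011 - 270472))) = 1894965*(-1/6939) - 3443641/(3061844240539*(-286130)) = -631655/2313 - 3443641/(-876085492545424070) = -631655/2313 - 3443641*(-1/876085492545424070) = -631655/2313 + 3443641/876085492545424070 = -553383781793771875794217/2026385744257565873910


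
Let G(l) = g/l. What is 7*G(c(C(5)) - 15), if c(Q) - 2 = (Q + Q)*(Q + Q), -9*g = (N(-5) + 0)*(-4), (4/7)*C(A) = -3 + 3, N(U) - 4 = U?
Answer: 28/117 ≈ 0.23932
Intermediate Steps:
N(U) = 4 + U
C(A) = 0 (C(A) = 7*(-3 + 3)/4 = (7/4)*0 = 0)
g = -4/9 (g = -((4 - 5) + 0)*(-4)/9 = -(-1 + 0)*(-4)/9 = -(-1)*(-4)/9 = -⅑*4 = -4/9 ≈ -0.44444)
c(Q) = 2 + 4*Q² (c(Q) = 2 + (Q + Q)*(Q + Q) = 2 + (2*Q)*(2*Q) = 2 + 4*Q²)
G(l) = -4/(9*l)
7*G(c(C(5)) - 15) = 7*(-4/(9*((2 + 4*0²) - 15))) = 7*(-4/(9*((2 + 4*0) - 15))) = 7*(-4/(9*((2 + 0) - 15))) = 7*(-4/(9*(2 - 15))) = 7*(-4/9/(-13)) = 7*(-4/9*(-1/13)) = 7*(4/117) = 28/117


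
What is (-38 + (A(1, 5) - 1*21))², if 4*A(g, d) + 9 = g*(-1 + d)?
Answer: 58081/16 ≈ 3630.1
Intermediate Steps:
A(g, d) = -9/4 + g*(-1 + d)/4 (A(g, d) = -9/4 + (g*(-1 + d))/4 = -9/4 + g*(-1 + d)/4)
(-38 + (A(1, 5) - 1*21))² = (-38 + ((-9/4 - ¼*1 + (¼)*5*1) - 1*21))² = (-38 + ((-9/4 - ¼ + 5/4) - 21))² = (-38 + (-5/4 - 21))² = (-38 - 89/4)² = (-241/4)² = 58081/16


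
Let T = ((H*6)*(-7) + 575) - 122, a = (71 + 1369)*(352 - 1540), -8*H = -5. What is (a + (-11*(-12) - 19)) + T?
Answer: -6840721/4 ≈ -1.7102e+6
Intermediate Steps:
H = 5/8 (H = -1/8*(-5) = 5/8 ≈ 0.62500)
a = -1710720 (a = 1440*(-1188) = -1710720)
T = 1707/4 (T = (((5/8)*6)*(-7) + 575) - 122 = ((15/4)*(-7) + 575) - 122 = (-105/4 + 575) - 122 = 2195/4 - 122 = 1707/4 ≈ 426.75)
(a + (-11*(-12) - 19)) + T = (-1710720 + (-11*(-12) - 19)) + 1707/4 = (-1710720 + (132 - 19)) + 1707/4 = (-1710720 + 113) + 1707/4 = -1710607 + 1707/4 = -6840721/4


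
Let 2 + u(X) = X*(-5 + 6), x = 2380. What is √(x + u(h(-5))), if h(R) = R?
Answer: √2373 ≈ 48.713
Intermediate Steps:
u(X) = -2 + X (u(X) = -2 + X*(-5 + 6) = -2 + X*1 = -2 + X)
√(x + u(h(-5))) = √(2380 + (-2 - 5)) = √(2380 - 7) = √2373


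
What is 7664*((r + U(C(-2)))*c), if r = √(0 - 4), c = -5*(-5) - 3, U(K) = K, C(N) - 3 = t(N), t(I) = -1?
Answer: 337216 + 337216*I ≈ 3.3722e+5 + 3.3722e+5*I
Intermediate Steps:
C(N) = 2 (C(N) = 3 - 1 = 2)
c = 22 (c = 25 - 3 = 22)
r = 2*I (r = √(-4) = 2*I ≈ 2.0*I)
7664*((r + U(C(-2)))*c) = 7664*((2*I + 2)*22) = 7664*((2 + 2*I)*22) = 7664*(44 + 44*I) = 337216 + 337216*I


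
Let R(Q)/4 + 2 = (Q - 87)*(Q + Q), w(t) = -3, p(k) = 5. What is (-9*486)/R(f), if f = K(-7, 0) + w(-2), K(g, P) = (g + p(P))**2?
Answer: 729/116 ≈ 6.2845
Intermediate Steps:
K(g, P) = (5 + g)**2 (K(g, P) = (g + 5)**2 = (5 + g)**2)
f = 1 (f = (5 - 7)**2 - 3 = (-2)**2 - 3 = 4 - 3 = 1)
R(Q) = -8 + 8*Q*(-87 + Q) (R(Q) = -8 + 4*((Q - 87)*(Q + Q)) = -8 + 4*((-87 + Q)*(2*Q)) = -8 + 4*(2*Q*(-87 + Q)) = -8 + 8*Q*(-87 + Q))
(-9*486)/R(f) = (-9*486)/(-8 - 696*1 + 8*1**2) = -4374/(-8 - 696 + 8*1) = -4374/(-8 - 696 + 8) = -4374/(-696) = -4374*(-1/696) = 729/116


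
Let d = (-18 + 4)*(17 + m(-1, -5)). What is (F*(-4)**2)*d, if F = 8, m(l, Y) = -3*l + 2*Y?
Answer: -17920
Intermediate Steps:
d = -140 (d = (-18 + 4)*(17 + (-3*(-1) + 2*(-5))) = -14*(17 + (3 - 10)) = -14*(17 - 7) = -14*10 = -140)
(F*(-4)**2)*d = (8*(-4)**2)*(-140) = (8*16)*(-140) = 128*(-140) = -17920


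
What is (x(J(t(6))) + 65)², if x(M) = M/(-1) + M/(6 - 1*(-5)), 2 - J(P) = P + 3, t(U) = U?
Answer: 616225/121 ≈ 5092.8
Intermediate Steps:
J(P) = -1 - P (J(P) = 2 - (P + 3) = 2 - (3 + P) = 2 + (-3 - P) = -1 - P)
x(M) = -10*M/11 (x(M) = M*(-1) + M/(6 + 5) = -M + M/11 = -10*M/11)
(x(J(t(6))) + 65)² = (-10*(-1 - 1*6)/11 + 65)² = (-10*(-1 - 6)/11 + 65)² = (-10/11*(-7) + 65)² = (70/11 + 65)² = (785/11)² = 616225/121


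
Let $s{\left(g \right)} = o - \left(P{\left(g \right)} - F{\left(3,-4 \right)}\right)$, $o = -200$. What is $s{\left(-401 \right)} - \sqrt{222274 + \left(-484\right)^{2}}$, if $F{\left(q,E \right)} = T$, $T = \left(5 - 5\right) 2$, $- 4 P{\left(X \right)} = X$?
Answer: $- \frac{1201}{4} - \sqrt{456530} \approx -975.92$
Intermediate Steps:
$P{\left(X \right)} = - \frac{X}{4}$
$T = 0$ ($T = 0 \cdot 2 = 0$)
$F{\left(q,E \right)} = 0$
$s{\left(g \right)} = -200 + \frac{g}{4}$ ($s{\left(g \right)} = -200 - \left(- \frac{g}{4} - 0\right) = -200 - \left(- \frac{g}{4} + 0\right) = -200 - - \frac{g}{4} = -200 + \frac{g}{4}$)
$s{\left(-401 \right)} - \sqrt{222274 + \left(-484\right)^{2}} = \left(-200 + \frac{1}{4} \left(-401\right)\right) - \sqrt{222274 + \left(-484\right)^{2}} = \left(-200 - \frac{401}{4}\right) - \sqrt{222274 + 234256} = - \frac{1201}{4} - \sqrt{456530}$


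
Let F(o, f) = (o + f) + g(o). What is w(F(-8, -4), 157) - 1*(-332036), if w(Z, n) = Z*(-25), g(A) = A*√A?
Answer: 332336 + 400*I*√2 ≈ 3.3234e+5 + 565.69*I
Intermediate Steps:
g(A) = A^(3/2)
F(o, f) = f + o + o^(3/2) (F(o, f) = (o + f) + o^(3/2) = (f + o) + o^(3/2) = f + o + o^(3/2))
w(Z, n) = -25*Z
w(F(-8, -4), 157) - 1*(-332036) = -25*(-4 - 8 + (-8)^(3/2)) - 1*(-332036) = -25*(-4 - 8 - 16*I*√2) + 332036 = -25*(-12 - 16*I*√2) + 332036 = (300 + 400*I*√2) + 332036 = 332336 + 400*I*√2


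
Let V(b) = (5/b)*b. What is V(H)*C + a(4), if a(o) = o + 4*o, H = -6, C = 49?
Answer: 265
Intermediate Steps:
V(b) = 5
a(o) = 5*o
V(H)*C + a(4) = 5*49 + 5*4 = 245 + 20 = 265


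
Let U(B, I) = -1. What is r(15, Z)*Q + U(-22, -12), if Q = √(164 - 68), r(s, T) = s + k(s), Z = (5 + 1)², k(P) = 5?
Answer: -1 + 80*√6 ≈ 194.96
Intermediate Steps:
Z = 36 (Z = 6² = 36)
r(s, T) = 5 + s (r(s, T) = s + 5 = 5 + s)
Q = 4*√6 (Q = √96 = 4*√6 ≈ 9.7980)
r(15, Z)*Q + U(-22, -12) = (5 + 15)*(4*√6) - 1 = 20*(4*√6) - 1 = 80*√6 - 1 = -1 + 80*√6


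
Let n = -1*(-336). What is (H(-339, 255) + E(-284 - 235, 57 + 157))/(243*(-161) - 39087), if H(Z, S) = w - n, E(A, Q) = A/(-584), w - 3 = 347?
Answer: -1739/9134928 ≈ -0.00019037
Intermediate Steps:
n = 336
w = 350 (w = 3 + 347 = 350)
E(A, Q) = -A/584 (E(A, Q) = A*(-1/584) = -A/584)
H(Z, S) = 14 (H(Z, S) = 350 - 1*336 = 350 - 336 = 14)
(H(-339, 255) + E(-284 - 235, 57 + 157))/(243*(-161) - 39087) = (14 - (-284 - 235)/584)/(243*(-161) - 39087) = (14 - 1/584*(-519))/(-39123 - 39087) = (14 + 519/584)/(-78210) = (8695/584)*(-1/78210) = -1739/9134928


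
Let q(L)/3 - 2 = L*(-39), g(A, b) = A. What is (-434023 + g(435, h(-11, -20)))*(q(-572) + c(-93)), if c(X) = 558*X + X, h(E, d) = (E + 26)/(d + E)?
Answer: -6479105484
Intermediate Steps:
h(E, d) = (26 + E)/(E + d)
c(X) = 559*X
q(L) = 6 - 117*L (q(L) = 6 + 3*(L*(-39)) = 6 + 3*(-39*L) = 6 - 117*L)
(-434023 + g(435, h(-11, -20)))*(q(-572) + c(-93)) = (-434023 + 435)*((6 - 117*(-572)) + 559*(-93)) = -433588*((6 + 66924) - 51987) = -433588*(66930 - 51987) = -433588*14943 = -6479105484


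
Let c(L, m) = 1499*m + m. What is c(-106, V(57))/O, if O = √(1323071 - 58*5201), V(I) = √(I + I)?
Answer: 1500*√12937898/340471 ≈ 15.847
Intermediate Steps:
V(I) = √2*√I (V(I) = √(2*I) = √2*√I)
O = √1021413 (O = √(1323071 - 301658) = √1021413 ≈ 1010.6)
c(L, m) = 1500*m
c(-106, V(57))/O = (1500*(√2*√57))/(√1021413) = (1500*√114)*(√1021413/1021413) = 1500*√12937898/340471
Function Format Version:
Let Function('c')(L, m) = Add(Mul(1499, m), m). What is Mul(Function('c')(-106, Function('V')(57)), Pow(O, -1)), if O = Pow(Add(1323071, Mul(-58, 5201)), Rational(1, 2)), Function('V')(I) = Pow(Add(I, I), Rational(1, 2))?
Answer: Mul(Rational(1500, 340471), Pow(12937898, Rational(1, 2))) ≈ 15.847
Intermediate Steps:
Function('V')(I) = Mul(Pow(2, Rational(1, 2)), Pow(I, Rational(1, 2))) (Function('V')(I) = Pow(Mul(2, I), Rational(1, 2)) = Mul(Pow(2, Rational(1, 2)), Pow(I, Rational(1, 2))))
O = Pow(1021413, Rational(1, 2)) (O = Pow(Add(1323071, -301658), Rational(1, 2)) = Pow(1021413, Rational(1, 2)) ≈ 1010.6)
Function('c')(L, m) = Mul(1500, m)
Mul(Function('c')(-106, Function('V')(57)), Pow(O, -1)) = Mul(Mul(1500, Mul(Pow(2, Rational(1, 2)), Pow(57, Rational(1, 2)))), Pow(Pow(1021413, Rational(1, 2)), -1)) = Mul(Mul(1500, Pow(114, Rational(1, 2))), Mul(Rational(1, 1021413), Pow(1021413, Rational(1, 2)))) = Mul(Rational(1500, 340471), Pow(12937898, Rational(1, 2)))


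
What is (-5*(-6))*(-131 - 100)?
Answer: -6930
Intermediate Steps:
(-5*(-6))*(-131 - 100) = 30*(-231) = -6930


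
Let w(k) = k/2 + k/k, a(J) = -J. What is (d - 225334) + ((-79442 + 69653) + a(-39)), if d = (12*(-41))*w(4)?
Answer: -236560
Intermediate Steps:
w(k) = 1 + k/2 (w(k) = k*(½) + 1 = k/2 + 1 = 1 + k/2)
d = -1476 (d = (12*(-41))*(1 + (½)*4) = -492*(1 + 2) = -492*3 = -1476)
(d - 225334) + ((-79442 + 69653) + a(-39)) = (-1476 - 225334) + ((-79442 + 69653) - 1*(-39)) = -226810 + (-9789 + 39) = -226810 - 9750 = -236560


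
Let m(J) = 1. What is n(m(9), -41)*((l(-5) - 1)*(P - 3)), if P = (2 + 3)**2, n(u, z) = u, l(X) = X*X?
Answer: 528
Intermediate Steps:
l(X) = X**2
P = 25 (P = 5**2 = 25)
n(m(9), -41)*((l(-5) - 1)*(P - 3)) = 1*(((-5)**2 - 1)*(25 - 3)) = 1*((25 - 1)*22) = 1*(24*22) = 1*528 = 528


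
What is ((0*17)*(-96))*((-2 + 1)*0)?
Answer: 0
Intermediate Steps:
((0*17)*(-96))*((-2 + 1)*0) = (0*(-96))*(-1*0) = 0*0 = 0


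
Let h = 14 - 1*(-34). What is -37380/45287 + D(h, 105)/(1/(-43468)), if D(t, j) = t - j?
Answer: 112206475632/45287 ≈ 2.4777e+6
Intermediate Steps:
h = 48 (h = 14 + 34 = 48)
-37380/45287 + D(h, 105)/(1/(-43468)) = -37380/45287 + (48 - 1*105)/(1/(-43468)) = -37380*1/45287 + (48 - 105)/(-1/43468) = -37380/45287 - 57*(-43468) = -37380/45287 + 2477676 = 112206475632/45287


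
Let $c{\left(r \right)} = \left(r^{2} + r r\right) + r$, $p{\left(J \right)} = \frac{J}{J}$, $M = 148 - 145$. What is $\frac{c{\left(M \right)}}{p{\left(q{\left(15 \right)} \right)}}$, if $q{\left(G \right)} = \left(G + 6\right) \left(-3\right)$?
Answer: $21$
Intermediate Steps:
$q{\left(G \right)} = -18 - 3 G$ ($q{\left(G \right)} = \left(6 + G\right) \left(-3\right) = -18 - 3 G$)
$M = 3$ ($M = 148 - 145 = 3$)
$p{\left(J \right)} = 1$
$c{\left(r \right)} = r + 2 r^{2}$ ($c{\left(r \right)} = \left(r^{2} + r^{2}\right) + r = 2 r^{2} + r = r + 2 r^{2}$)
$\frac{c{\left(M \right)}}{p{\left(q{\left(15 \right)} \right)}} = \frac{3 \left(1 + 2 \cdot 3\right)}{1} = 3 \left(1 + 6\right) 1 = 3 \cdot 7 \cdot 1 = 21 \cdot 1 = 21$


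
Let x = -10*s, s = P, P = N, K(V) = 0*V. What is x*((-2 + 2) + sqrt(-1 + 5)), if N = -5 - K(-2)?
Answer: 100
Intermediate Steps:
K(V) = 0
N = -5 (N = -5 - 1*0 = -5 + 0 = -5)
P = -5
s = -5
x = 50 (x = -10*(-5) = 50)
x*((-2 + 2) + sqrt(-1 + 5)) = 50*((-2 + 2) + sqrt(-1 + 5)) = 50*(0 + sqrt(4)) = 50*(0 + 2) = 50*2 = 100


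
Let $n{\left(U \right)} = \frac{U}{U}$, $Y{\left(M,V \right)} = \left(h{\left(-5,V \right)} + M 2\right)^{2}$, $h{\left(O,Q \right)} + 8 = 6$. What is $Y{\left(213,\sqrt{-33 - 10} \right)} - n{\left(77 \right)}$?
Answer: $179775$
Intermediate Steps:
$h{\left(O,Q \right)} = -2$ ($h{\left(O,Q \right)} = -8 + 6 = -2$)
$Y{\left(M,V \right)} = \left(-2 + 2 M\right)^{2}$ ($Y{\left(M,V \right)} = \left(-2 + M 2\right)^{2} = \left(-2 + 2 M\right)^{2}$)
$n{\left(U \right)} = 1$
$Y{\left(213,\sqrt{-33 - 10} \right)} - n{\left(77 \right)} = 4 \left(-1 + 213\right)^{2} - 1 = 4 \cdot 212^{2} - 1 = 4 \cdot 44944 - 1 = 179776 - 1 = 179775$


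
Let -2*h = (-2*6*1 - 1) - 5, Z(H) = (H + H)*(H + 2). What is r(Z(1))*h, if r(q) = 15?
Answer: 135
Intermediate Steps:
Z(H) = 2*H*(2 + H) (Z(H) = (2*H)*(2 + H) = 2*H*(2 + H))
h = 9 (h = -((-2*6*1 - 1) - 5)/2 = -((-12*1 - 1) - 5)/2 = -((-12 - 1) - 5)/2 = -(-13 - 5)/2 = -½*(-18) = 9)
r(Z(1))*h = 15*9 = 135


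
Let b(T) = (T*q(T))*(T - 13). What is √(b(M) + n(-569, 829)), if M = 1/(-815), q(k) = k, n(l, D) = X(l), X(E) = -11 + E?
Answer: 4*I*√15993313874890/664225 ≈ 24.083*I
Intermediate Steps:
n(l, D) = -11 + l
M = -1/815 ≈ -0.0012270
b(T) = T²*(-13 + T) (b(T) = (T*T)*(T - 13) = T²*(-13 + T))
√(b(M) + n(-569, 829)) = √((-1/815)²*(-13 - 1/815) + (-11 - 569)) = √((1/664225)*(-10596/815) - 580) = √(-10596/541343375 - 580) = √(-313979168096/541343375) = 4*I*√15993313874890/664225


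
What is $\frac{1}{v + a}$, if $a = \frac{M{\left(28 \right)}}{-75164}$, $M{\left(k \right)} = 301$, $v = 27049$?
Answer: $\frac{1748}{47281645} \approx 3.697 \cdot 10^{-5}$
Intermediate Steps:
$a = - \frac{7}{1748}$ ($a = \frac{301}{-75164} = 301 \left(- \frac{1}{75164}\right) = - \frac{7}{1748} \approx -0.0040046$)
$\frac{1}{v + a} = \frac{1}{27049 - \frac{7}{1748}} = \frac{1}{\frac{47281645}{1748}} = \frac{1748}{47281645}$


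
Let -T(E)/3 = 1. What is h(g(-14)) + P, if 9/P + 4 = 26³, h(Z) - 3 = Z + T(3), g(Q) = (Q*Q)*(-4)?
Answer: -13776439/17572 ≈ -784.00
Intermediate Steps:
T(E) = -3 (T(E) = -3*1 = -3)
g(Q) = -4*Q² (g(Q) = Q²*(-4) = -4*Q²)
h(Z) = Z (h(Z) = 3 + (Z - 3) = 3 + (-3 + Z) = Z)
P = 9/17572 (P = 9/(-4 + 26³) = 9/(-4 + 17576) = 9/17572 ≈ 0.00051218)
h(g(-14)) + P = -4*(-14)² + 9/17572 = -4*196 + 9/17572 = -784 + 9/17572 = -13776439/17572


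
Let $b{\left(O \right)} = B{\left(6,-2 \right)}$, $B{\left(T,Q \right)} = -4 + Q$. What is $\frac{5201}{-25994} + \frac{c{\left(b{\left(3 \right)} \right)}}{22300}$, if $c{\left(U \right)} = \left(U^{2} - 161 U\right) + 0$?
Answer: $- \frac{11242039}{72458275} \approx -0.15515$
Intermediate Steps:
$b{\left(O \right)} = -6$ ($b{\left(O \right)} = -4 - 2 = -6$)
$c{\left(U \right)} = U^{2} - 161 U$
$\frac{5201}{-25994} + \frac{c{\left(b{\left(3 \right)} \right)}}{22300} = \frac{5201}{-25994} + \frac{\left(-6\right) \left(-161 - 6\right)}{22300} = 5201 \left(- \frac{1}{25994}\right) + \left(-6\right) \left(-167\right) \frac{1}{22300} = - \frac{5201}{25994} + 1002 \cdot \frac{1}{22300} = - \frac{5201}{25994} + \frac{501}{11150} = - \frac{11242039}{72458275}$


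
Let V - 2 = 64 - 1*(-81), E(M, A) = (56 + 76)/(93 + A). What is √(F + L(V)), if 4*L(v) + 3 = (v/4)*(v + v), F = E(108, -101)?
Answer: √42942/4 ≈ 51.806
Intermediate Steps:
E(M, A) = 132/(93 + A)
V = 147 (V = 2 + (64 - 1*(-81)) = 2 + (64 + 81) = 2 + 145 = 147)
F = -33/2 (F = 132/(93 - 101) = 132/(-8) = 132*(-⅛) = -33/2 ≈ -16.500)
L(v) = -¾ + v²/8 (L(v) = -¾ + ((v/4)*(v + v))/4 = -¾ + ((v*(¼))*(2*v))/4 = -¾ + ((v/4)*(2*v))/4 = -¾ + (v²/2)/4 = -¾ + v²/8)
√(F + L(V)) = √(-33/2 + (-¾ + (⅛)*147²)) = √(-33/2 + (-¾ + (⅛)*21609)) = √(-33/2 + (-¾ + 21609/8)) = √(-33/2 + 21603/8) = √(21471/8) = √42942/4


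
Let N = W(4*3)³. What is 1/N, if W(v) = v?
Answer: 1/1728 ≈ 0.00057870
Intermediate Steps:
N = 1728 (N = (4*3)³ = 12³ = 1728)
1/N = 1/1728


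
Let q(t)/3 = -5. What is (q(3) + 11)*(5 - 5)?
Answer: 0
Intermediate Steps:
q(t) = -15 (q(t) = 3*(-5) = -15)
(q(3) + 11)*(5 - 5) = (-15 + 11)*(5 - 5) = -4*0 = 0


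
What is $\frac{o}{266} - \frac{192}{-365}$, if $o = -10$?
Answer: $\frac{23711}{48545} \approx 0.48843$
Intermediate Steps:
$\frac{o}{266} - \frac{192}{-365} = - \frac{10}{266} - \frac{192}{-365} = \left(-10\right) \frac{1}{266} - - \frac{192}{365} = - \frac{5}{133} + \frac{192}{365} = \frac{23711}{48545}$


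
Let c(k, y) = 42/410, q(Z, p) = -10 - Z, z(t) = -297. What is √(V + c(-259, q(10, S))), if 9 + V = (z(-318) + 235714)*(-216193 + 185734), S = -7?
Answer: 3*I*√33482561495555/205 ≈ 84679.0*I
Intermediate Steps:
V = -7170566412 (V = -9 + (-297 + 235714)*(-216193 + 185734) = -9 + 235417*(-30459) = -9 - 7170566403 = -7170566412)
c(k, y) = 21/205 (c(k, y) = 42*(1/410) = 21/205)
√(V + c(-259, q(10, S))) = √(-7170566412 + 21/205) = √(-1469966114439/205) = 3*I*√33482561495555/205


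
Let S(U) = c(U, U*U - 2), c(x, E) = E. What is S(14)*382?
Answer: 74108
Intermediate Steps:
S(U) = -2 + U² (S(U) = U*U - 2 = U² - 2 = -2 + U²)
S(14)*382 = (-2 + 14²)*382 = (-2 + 196)*382 = 194*382 = 74108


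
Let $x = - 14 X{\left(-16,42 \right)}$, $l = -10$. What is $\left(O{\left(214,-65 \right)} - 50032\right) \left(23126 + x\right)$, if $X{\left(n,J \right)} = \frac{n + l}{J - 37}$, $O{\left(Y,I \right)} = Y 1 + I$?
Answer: $- \frac{5786128702}{5} \approx -1.1572 \cdot 10^{9}$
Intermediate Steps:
$O{\left(Y,I \right)} = I + Y$ ($O{\left(Y,I \right)} = Y + I = I + Y$)
$X{\left(n,J \right)} = \frac{-10 + n}{-37 + J}$ ($X{\left(n,J \right)} = \frac{n - 10}{J - 37} = \frac{-10 + n}{-37 + J}$)
$x = \frac{364}{5}$ ($x = - 14 \frac{-10 - 16}{-37 + 42} = - 14 \cdot \frac{1}{5} \left(-26\right) = \left(-14\right) \left(- \frac{26}{5}\right) = \frac{364}{5} \approx 72.8$)
$\left(O{\left(214,-65 \right)} - 50032\right) \left(23126 + x\right) = \left(\left(-65 + 214\right) - 50032\right) \left(23126 + \frac{364}{5}\right) = \left(149 - 50032\right) \frac{115994}{5} = \left(-49883\right) \frac{115994}{5} = - \frac{5786128702}{5}$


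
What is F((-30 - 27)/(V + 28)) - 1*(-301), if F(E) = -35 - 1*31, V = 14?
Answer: 235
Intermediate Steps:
F(E) = -66 (F(E) = -35 - 31 = -66)
F((-30 - 27)/(V + 28)) - 1*(-301) = -66 - 1*(-301) = -66 + 301 = 235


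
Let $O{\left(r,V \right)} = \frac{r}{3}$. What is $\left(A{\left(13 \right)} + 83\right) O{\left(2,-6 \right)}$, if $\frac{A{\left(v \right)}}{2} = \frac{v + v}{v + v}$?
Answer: $\frac{170}{3} \approx 56.667$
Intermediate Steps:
$O{\left(r,V \right)} = \frac{r}{3}$ ($O{\left(r,V \right)} = r \frac{1}{3} = \frac{r}{3}$)
$A{\left(v \right)} = 2$ ($A{\left(v \right)} = 2 \frac{v + v}{v + v} = 2 \frac{2 v}{2 v} = 2 \cdot 2 v \frac{1}{2 v} = 2 \cdot 1 = 2$)
$\left(A{\left(13 \right)} + 83\right) O{\left(2,-6 \right)} = \left(2 + 83\right) \frac{1}{3} \cdot 2 = 85 \cdot \frac{2}{3} = \frac{170}{3}$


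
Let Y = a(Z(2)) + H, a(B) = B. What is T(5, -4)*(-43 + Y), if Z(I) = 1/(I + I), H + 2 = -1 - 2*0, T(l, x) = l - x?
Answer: -1647/4 ≈ -411.75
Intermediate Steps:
H = -3 (H = -2 + (-1 - 2*0) = -2 + (-1 + 0) = -2 - 1 = -3)
Z(I) = 1/(2*I)
Y = -11/4 (Y = (½)/2 - 3 = (½)*(½) - 3 = ¼ - 3 = -11/4 ≈ -2.7500)
T(5, -4)*(-43 + Y) = (5 - 1*(-4))*(-43 - 11/4) = (5 + 4)*(-183/4) = 9*(-183/4) = -1647/4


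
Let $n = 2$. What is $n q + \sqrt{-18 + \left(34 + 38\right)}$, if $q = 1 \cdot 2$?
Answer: $4 + 3 \sqrt{6} \approx 11.348$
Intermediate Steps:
$q = 2$
$n q + \sqrt{-18 + \left(34 + 38\right)} = 2 \cdot 2 + \sqrt{-18 + \left(34 + 38\right)} = 4 + \sqrt{-18 + 72} = 4 + \sqrt{54} = 4 + 3 \sqrt{6}$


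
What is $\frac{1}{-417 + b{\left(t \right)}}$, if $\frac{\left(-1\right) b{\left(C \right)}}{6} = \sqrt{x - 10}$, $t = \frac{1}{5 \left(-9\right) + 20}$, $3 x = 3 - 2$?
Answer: $\frac{i}{- 417 i + 2 \sqrt{87}} \approx -0.0023933 + 0.00010707 i$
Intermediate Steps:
$x = \frac{1}{3}$ ($x = \frac{3 - 2}{3} = \frac{1}{3} \cdot 1 = \frac{1}{3} \approx 0.33333$)
$t = - \frac{1}{25}$ ($t = \frac{1}{-45 + 20} = \frac{1}{-25} = - \frac{1}{25} \approx -0.04$)
$b{\left(C \right)} = - 2 i \sqrt{87}$ ($b{\left(C \right)} = - 6 \sqrt{\frac{1}{3} - 10} = - 6 \sqrt{- \frac{29}{3}} = - 6 \frac{i \sqrt{87}}{3} = - 2 i \sqrt{87}$)
$\frac{1}{-417 + b{\left(t \right)}} = \frac{1}{-417 - 2 i \sqrt{87}}$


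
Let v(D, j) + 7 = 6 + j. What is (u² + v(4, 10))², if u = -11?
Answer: 16900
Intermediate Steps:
v(D, j) = -1 + j (v(D, j) = -7 + (6 + j) = -1 + j)
(u² + v(4, 10))² = ((-11)² + (-1 + 10))² = (121 + 9)² = 130² = 16900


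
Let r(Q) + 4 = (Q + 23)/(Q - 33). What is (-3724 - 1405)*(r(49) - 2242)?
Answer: 22993307/2 ≈ 1.1497e+7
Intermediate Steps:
r(Q) = -4 + (23 + Q)/(-33 + Q) (r(Q) = -4 + (Q + 23)/(Q - 33) = -4 + (23 + Q)/(-33 + Q))
(-3724 - 1405)*(r(49) - 2242) = (-3724 - 1405)*((155 - 3*49)/(-33 + 49) - 2242) = -5129*((155 - 147)/16 - 2242) = -5129*((1/16)*8 - 2242) = -5129*(1/2 - 2242) = -5129*(-4483/2) = 22993307/2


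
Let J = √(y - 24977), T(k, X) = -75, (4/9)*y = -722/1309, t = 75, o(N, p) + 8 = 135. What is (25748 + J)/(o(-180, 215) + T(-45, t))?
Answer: 6437/13 + I*√171198965630/136136 ≈ 495.15 + 3.0393*I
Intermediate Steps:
o(N, p) = 127 (o(N, p) = -8 + 135 = 127)
y = -3249/2618 (y = 9*(-722/1309)/4 = 9*(-722*1/1309)/4 = (9/4)*(-722/1309) = -3249/2618 ≈ -1.2410)
J = I*√171198965630/2618 (J = √(-3249/2618 - 24977) = √(-65393035/2618) = I*√171198965630/2618 ≈ 158.05*I)
(25748 + J)/(o(-180, 215) + T(-45, t)) = (25748 + I*√171198965630/2618)/(127 - 75) = (25748 + I*√171198965630/2618)/52 = (25748 + I*√171198965630/2618)*(1/52) = 6437/13 + I*√171198965630/136136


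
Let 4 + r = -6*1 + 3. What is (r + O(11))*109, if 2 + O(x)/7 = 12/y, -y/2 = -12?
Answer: -3815/2 ≈ -1907.5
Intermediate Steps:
y = 24 (y = -2*(-12) = 24)
O(x) = -21/2 (O(x) = -14 + 7*(12/24) = -14 + 7*(12*(1/24)) = -14 + 7*(1/2) = -14 + 7/2 = -21/2)
r = -7 (r = -4 + (-6*1 + 3) = -4 + (-6 + 3) = -4 - 3 = -7)
(r + O(11))*109 = (-7 - 21/2)*109 = -35/2*109 = -3815/2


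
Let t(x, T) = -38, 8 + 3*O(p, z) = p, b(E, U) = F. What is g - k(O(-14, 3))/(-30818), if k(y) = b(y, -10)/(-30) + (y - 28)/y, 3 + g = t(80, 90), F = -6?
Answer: -34747157/847495 ≈ -41.000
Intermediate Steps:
b(E, U) = -6
O(p, z) = -8/3 + p/3
g = -41 (g = -3 - 38 = -41)
k(y) = 1/5 + (-28 + y)/y (k(y) = -6/(-30) + (y - 28)/y = -6*(-1/30) + (-28 + y)/y = 1/5 + (-28 + y)/y)
g - k(O(-14, 3))/(-30818) = -41 - (6/5 - 28/(-8/3 + (1/3)*(-14)))/(-30818) = -41 - (6/5 - 28/(-8/3 - 14/3))*(-1)/30818 = -41 - (6/5 - 28/(-22/3))*(-1)/30818 = -41 - (6/5 - 28*(-3/22))*(-1)/30818 = -41 - (6/5 + 42/11)*(-1)/30818 = -41 - 276*(-1)/(55*30818) = -41 - 1*(-138/847495) = -41 + 138/847495 = -34747157/847495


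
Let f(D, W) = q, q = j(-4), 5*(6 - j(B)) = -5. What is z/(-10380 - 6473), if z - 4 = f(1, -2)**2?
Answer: -53/16853 ≈ -0.0031448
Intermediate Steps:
j(B) = 7 (j(B) = 6 - 1/5*(-5) = 6 + 1 = 7)
q = 7
f(D, W) = 7
z = 53 (z = 4 + 7**2 = 4 + 49 = 53)
z/(-10380 - 6473) = 53/(-10380 - 6473) = 53/(-16853) = 53*(-1/16853) = -53/16853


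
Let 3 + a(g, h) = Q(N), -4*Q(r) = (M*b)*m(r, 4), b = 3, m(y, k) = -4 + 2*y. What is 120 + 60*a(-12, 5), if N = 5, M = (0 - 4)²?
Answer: -4380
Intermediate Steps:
M = 16 (M = (-4)² = 16)
Q(r) = 48 - 24*r (Q(r) = -16*3*(-4 + 2*r)/4 = -12*(-4 + 2*r) = -(-192 + 96*r)/4 = 48 - 24*r)
a(g, h) = -75 (a(g, h) = -3 + (48 - 24*5) = -3 + (48 - 120) = -3 - 72 = -75)
120 + 60*a(-12, 5) = 120 + 60*(-75) = 120 - 4500 = -4380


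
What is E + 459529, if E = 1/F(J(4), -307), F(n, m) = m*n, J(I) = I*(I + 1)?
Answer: 2821508059/6140 ≈ 4.5953e+5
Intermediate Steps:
J(I) = I*(1 + I)
E = -1/6140 (E = 1/(-1228*(1 + 4)) = 1/(-1228*5) = 1/(-307*20) = 1/(-6140) = -1/6140 ≈ -0.00016287)
E + 459529 = -1/6140 + 459529 = 2821508059/6140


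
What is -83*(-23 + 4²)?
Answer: 581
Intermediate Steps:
-83*(-23 + 4²) = -83*(-23 + 16) = -83*(-7) = 581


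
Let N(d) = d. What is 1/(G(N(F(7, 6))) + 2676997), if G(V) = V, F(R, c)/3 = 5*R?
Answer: 1/2677102 ≈ 3.7354e-7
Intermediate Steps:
F(R, c) = 15*R (F(R, c) = 3*(5*R) = 15*R)
1/(G(N(F(7, 6))) + 2676997) = 1/(15*7 + 2676997) = 1/(105 + 2676997) = 1/2677102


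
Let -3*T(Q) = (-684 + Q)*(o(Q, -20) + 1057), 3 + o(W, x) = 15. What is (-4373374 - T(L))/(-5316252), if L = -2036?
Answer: 8013901/7974378 ≈ 1.0050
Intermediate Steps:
o(W, x) = 12 (o(W, x) = -3 + 15 = 12)
T(Q) = 243732 - 1069*Q/3 (T(Q) = -(-684 + Q)*(12 + 1057)/3 = -(-684 + Q)*1069/3 = -(-731196 + 1069*Q)/3 = 243732 - 1069*Q/3)
(-4373374 - T(L))/(-5316252) = (-4373374 - (243732 - 1069/3*(-2036)))/(-5316252) = (-4373374 - (243732 + 2176484/3))*(-1/5316252) = (-4373374 - 1*2907680/3)*(-1/5316252) = (-4373374 - 2907680/3)*(-1/5316252) = -16027802/3*(-1/5316252) = 8013901/7974378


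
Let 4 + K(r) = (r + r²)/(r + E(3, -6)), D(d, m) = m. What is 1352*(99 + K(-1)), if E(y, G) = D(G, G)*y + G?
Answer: 128440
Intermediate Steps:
E(y, G) = G + G*y (E(y, G) = G*y + G = G + G*y)
K(r) = -4 + (r + r²)/(-24 + r) (K(r) = -4 + (r + r²)/(r - 6*(1 + 3)) = -4 + (r + r²)/(r - 6*4) = -4 + (r + r²)/(r - 24) = -4 + (r + r²)/(-24 + r))
1352*(99 + K(-1)) = 1352*(99 + (96 + (-1)² - 3*(-1))/(-24 - 1)) = 1352*(99 + (96 + 1 + 3)/(-25)) = 1352*(99 - 1/25*100) = 1352*(99 - 4) = 1352*95 = 128440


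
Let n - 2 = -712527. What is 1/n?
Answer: -1/712525 ≈ -1.4035e-6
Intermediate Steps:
n = -712525 (n = 2 - 712527 = -712525)
1/n = 1/(-712525) = -1/712525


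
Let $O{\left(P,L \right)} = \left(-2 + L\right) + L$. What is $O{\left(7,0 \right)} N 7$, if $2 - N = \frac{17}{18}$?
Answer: $- \frac{133}{9} \approx -14.778$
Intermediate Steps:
$N = \frac{19}{18}$ ($N = 2 - \frac{17}{18} = \frac{19}{18} \approx 1.0556$)
$O{\left(P,L \right)} = -2 + 2 L$
$O{\left(7,0 \right)} N 7 = \left(-2 + 2 \cdot 0\right) \frac{19}{18} \cdot 7 = \left(-2 + 0\right) \frac{19}{18} \cdot 7 = \left(-2\right) \frac{19}{18} \cdot 7 = \left(- \frac{19}{9}\right) 7 = - \frac{133}{9}$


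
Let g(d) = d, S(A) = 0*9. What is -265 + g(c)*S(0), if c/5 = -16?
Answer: -265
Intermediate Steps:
c = -80 (c = 5*(-16) = -80)
S(A) = 0
-265 + g(c)*S(0) = -265 - 80*0 = -265 + 0 = -265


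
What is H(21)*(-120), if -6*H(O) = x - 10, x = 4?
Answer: -120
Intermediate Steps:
H(O) = 1 (H(O) = -(4 - 10)/6 = -⅙*(-6) = 1)
H(21)*(-120) = 1*(-120) = -120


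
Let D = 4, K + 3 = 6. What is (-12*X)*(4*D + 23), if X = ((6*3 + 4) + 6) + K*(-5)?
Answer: -6084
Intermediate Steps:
K = 3 (K = -3 + 6 = 3)
X = 13 (X = ((6*3 + 4) + 6) + 3*(-5) = ((18 + 4) + 6) - 15 = (22 + 6) - 15 = 28 - 15 = 13)
(-12*X)*(4*D + 23) = (-12*13)*(4*4 + 23) = -156*(16 + 23) = -156*39 = -6084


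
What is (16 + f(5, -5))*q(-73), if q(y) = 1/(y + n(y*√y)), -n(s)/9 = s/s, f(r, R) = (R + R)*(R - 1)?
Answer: -38/41 ≈ -0.92683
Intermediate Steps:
f(r, R) = 2*R*(-1 + R) (f(r, R) = (2*R)*(-1 + R) = 2*R*(-1 + R))
n(s) = -9 (n(s) = -9*s/s = -9*1 = -9)
q(y) = 1/(-9 + y) (q(y) = 1/(y - 9) = 1/(-9 + y))
(16 + f(5, -5))*q(-73) = (16 + 2*(-5)*(-1 - 5))/(-9 - 73) = (16 + 2*(-5)*(-6))/(-82) = (16 + 60)*(-1/82) = 76*(-1/82) = -38/41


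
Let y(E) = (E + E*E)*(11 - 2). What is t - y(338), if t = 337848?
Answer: -693390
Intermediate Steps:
y(E) = 9*E + 9*E² (y(E) = (E + E²)*9 = 9*E + 9*E²)
t - y(338) = 337848 - 9*338*(1 + 338) = 337848 - 9*338*339 = 337848 - 1*1031238 = 337848 - 1031238 = -693390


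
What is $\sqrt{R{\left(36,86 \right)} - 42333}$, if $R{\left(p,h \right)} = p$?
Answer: $i \sqrt{42297} \approx 205.66 i$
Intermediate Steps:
$\sqrt{R{\left(36,86 \right)} - 42333} = \sqrt{36 - 42333} = \sqrt{-42297} = i \sqrt{42297}$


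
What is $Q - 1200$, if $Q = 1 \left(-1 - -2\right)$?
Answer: $-1199$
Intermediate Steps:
$Q = 1$ ($Q = 1 \left(-1 + 2\right) = 1 \cdot 1 = 1$)
$Q - 1200 = 1 - 1200 = -1199$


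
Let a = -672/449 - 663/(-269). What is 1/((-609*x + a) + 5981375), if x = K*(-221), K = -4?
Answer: 120781/657413394758 ≈ 1.8372e-7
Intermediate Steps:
x = 884 (x = -4*(-221) = 884)
a = 116919/120781 (a = -672*1/449 - 663*(-1/269) = -672/449 + 663/269 = 116919/120781 ≈ 0.96803)
1/((-609*x + a) + 5981375) = 1/((-609*884 + 116919/120781) + 5981375) = 1/((-538356 + 116919/120781) + 5981375) = 1/(-65023059117/120781 + 5981375) = 1/(657413394758/120781) = 120781/657413394758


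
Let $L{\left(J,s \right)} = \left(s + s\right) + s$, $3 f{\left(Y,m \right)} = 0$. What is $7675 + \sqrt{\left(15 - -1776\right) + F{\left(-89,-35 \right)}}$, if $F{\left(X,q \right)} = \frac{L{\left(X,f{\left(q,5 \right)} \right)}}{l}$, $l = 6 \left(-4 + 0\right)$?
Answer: $7675 + 3 \sqrt{199} \approx 7717.3$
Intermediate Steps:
$f{\left(Y,m \right)} = 0$ ($f{\left(Y,m \right)} = \frac{1}{3} \cdot 0 = 0$)
$l = -24$ ($l = 6 \left(-4\right) = -24$)
$L{\left(J,s \right)} = 3 s$ ($L{\left(J,s \right)} = 2 s + s = 3 s$)
$F{\left(X,q \right)} = 0$ ($F{\left(X,q \right)} = \frac{3 \cdot 0}{-24} = 0 \left(- \frac{1}{24}\right) = 0$)
$7675 + \sqrt{\left(15 - -1776\right) + F{\left(-89,-35 \right)}} = 7675 + \sqrt{\left(15 - -1776\right) + 0} = 7675 + \sqrt{\left(15 + 1776\right) + 0} = 7675 + \sqrt{1791 + 0} = 7675 + \sqrt{1791} = 7675 + 3 \sqrt{199}$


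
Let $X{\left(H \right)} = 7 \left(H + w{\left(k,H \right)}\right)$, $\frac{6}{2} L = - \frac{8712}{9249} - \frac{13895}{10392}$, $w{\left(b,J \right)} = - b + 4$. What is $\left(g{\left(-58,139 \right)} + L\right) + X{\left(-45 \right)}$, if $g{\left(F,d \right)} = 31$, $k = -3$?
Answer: $- \frac{22660184533}{96115608} \approx -235.76$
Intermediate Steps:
$w{\left(b,J \right)} = 4 - b$
$L = - \frac{73016653}{96115608}$ ($L = \frac{- \frac{8712}{9249} - \frac{13895}{10392}}{3} = \frac{\left(-8712\right) \frac{1}{9249} - \frac{13895}{10392}}{3} = \frac{- \frac{2904}{3083} - \frac{13895}{10392}}{3} = \frac{1}{3} \left(- \frac{73016653}{32038536}\right) = - \frac{73016653}{96115608} \approx -0.75968$)
$X{\left(H \right)} = 49 + 7 H$ ($X{\left(H \right)} = 7 \left(H + \left(4 - -3\right)\right) = 7 \left(H + \left(4 + 3\right)\right) = 7 \left(H + 7\right) = 7 \left(7 + H\right) = 49 + 7 H$)
$\left(g{\left(-58,139 \right)} + L\right) + X{\left(-45 \right)} = \left(31 - \frac{73016653}{96115608}\right) + \left(49 + 7 \left(-45\right)\right) = \frac{2906567195}{96115608} + \left(49 - 315\right) = \frac{2906567195}{96115608} - 266 = - \frac{22660184533}{96115608}$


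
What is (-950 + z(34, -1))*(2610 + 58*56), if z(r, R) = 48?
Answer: -5283916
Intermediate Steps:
(-950 + z(34, -1))*(2610 + 58*56) = (-950 + 48)*(2610 + 58*56) = -902*(2610 + 3248) = -902*5858 = -5283916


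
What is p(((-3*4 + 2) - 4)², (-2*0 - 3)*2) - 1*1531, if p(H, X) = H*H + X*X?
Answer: 36921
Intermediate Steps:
p(H, X) = H² + X²
p(((-3*4 + 2) - 4)², (-2*0 - 3)*2) - 1*1531 = ((((-3*4 + 2) - 4)²)² + ((-2*0 - 3)*2)²) - 1*1531 = ((((-12 + 2) - 4)²)² + ((0 - 3)*2)²) - 1531 = (((-10 - 4)²)² + (-3*2)²) - 1531 = (((-14)²)² + (-6)²) - 1531 = (196² + 36) - 1531 = (38416 + 36) - 1531 = 38452 - 1531 = 36921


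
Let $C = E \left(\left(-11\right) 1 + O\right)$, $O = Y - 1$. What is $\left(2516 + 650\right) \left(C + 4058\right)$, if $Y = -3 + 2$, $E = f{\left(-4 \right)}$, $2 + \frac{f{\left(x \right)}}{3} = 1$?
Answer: $12971102$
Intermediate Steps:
$f{\left(x \right)} = -3$ ($f{\left(x \right)} = -6 + 3 \cdot 1 = -6 + 3 = -3$)
$E = -3$
$Y = -1$
$O = -2$ ($O = -1 - 1 = -2$)
$C = 39$ ($C = - 3 \left(\left(-11\right) 1 - 2\right) = - 3 \left(-11 - 2\right) = \left(-3\right) \left(-13\right) = 39$)
$\left(2516 + 650\right) \left(C + 4058\right) = \left(2516 + 650\right) \left(39 + 4058\right) = 3166 \cdot 4097 = 12971102$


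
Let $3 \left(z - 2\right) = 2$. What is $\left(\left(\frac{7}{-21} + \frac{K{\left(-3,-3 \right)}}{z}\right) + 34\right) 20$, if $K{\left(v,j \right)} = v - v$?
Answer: $\frac{2020}{3} \approx 673.33$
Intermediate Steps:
$z = \frac{8}{3}$ ($z = 2 + \frac{1}{3} \cdot 2 = 2 + \frac{2}{3} = \frac{8}{3} \approx 2.6667$)
$K{\left(v,j \right)} = 0$
$\left(\left(\frac{7}{-21} + \frac{K{\left(-3,-3 \right)}}{z}\right) + 34\right) 20 = \left(\left(\frac{7}{-21} + \frac{0}{\frac{8}{3}}\right) + 34\right) 20 = \left(\left(7 \left(- \frac{1}{21}\right) + 0 \cdot \frac{3}{8}\right) + 34\right) 20 = \left(\left(- \frac{1}{3} + 0\right) + 34\right) 20 = \left(- \frac{1}{3} + 34\right) 20 = \frac{101}{3} \cdot 20 = \frac{2020}{3}$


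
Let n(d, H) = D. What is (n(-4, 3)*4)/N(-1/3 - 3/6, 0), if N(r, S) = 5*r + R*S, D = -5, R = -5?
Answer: 24/5 ≈ 4.8000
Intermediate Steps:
N(r, S) = -5*S + 5*r (N(r, S) = 5*r - 5*S = -5*S + 5*r)
n(d, H) = -5
(n(-4, 3)*4)/N(-1/3 - 3/6, 0) = (-5*4)/(-5*0 + 5*(-1/3 - 3/6)) = -20/(0 + 5*(-1*⅓ - 3*⅙)) = -20/(0 + 5*(-⅓ - ½)) = -20/(0 + 5*(-⅚)) = -20/(0 - 25/6) = -20/(-25/6) = -20*(-6/25) = 24/5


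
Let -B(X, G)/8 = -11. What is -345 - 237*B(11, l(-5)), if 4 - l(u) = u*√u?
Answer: -21201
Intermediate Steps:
l(u) = 4 - u^(3/2) (l(u) = 4 - u*√u = 4 - u^(3/2))
B(X, G) = 88 (B(X, G) = -8*(-11) = 88)
-345 - 237*B(11, l(-5)) = -345 - 237*88 = -345 - 20856 = -21201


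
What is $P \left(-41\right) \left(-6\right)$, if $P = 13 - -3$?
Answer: $3936$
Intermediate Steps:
$P = 16$ ($P = 13 + 3 = 16$)
$P \left(-41\right) \left(-6\right) = 16 \left(-41\right) \left(-6\right) = \left(-656\right) \left(-6\right) = 3936$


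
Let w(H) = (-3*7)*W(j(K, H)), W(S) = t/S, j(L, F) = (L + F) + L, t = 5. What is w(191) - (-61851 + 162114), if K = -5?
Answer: -18147708/181 ≈ -1.0026e+5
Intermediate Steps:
j(L, F) = F + 2*L (j(L, F) = (F + L) + L = F + 2*L)
W(S) = 5/S
w(H) = -105/(-10 + H) (w(H) = (-3*7)*(5/(H + 2*(-5))) = -105/(H - 10) = -105/(-10 + H))
w(191) - (-61851 + 162114) = -105/(-10 + 191) - (-61851 + 162114) = -105/181 - 1*100263 = -105*1/181 - 100263 = -105/181 - 100263 = -18147708/181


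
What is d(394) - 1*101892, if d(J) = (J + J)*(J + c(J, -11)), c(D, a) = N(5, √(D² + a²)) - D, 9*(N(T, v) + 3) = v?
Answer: -104256 + 788*√155357/9 ≈ -69746.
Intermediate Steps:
N(T, v) = -3 + v/9
c(D, a) = -3 - D + √(D² + a²)/9 (c(D, a) = (-3 + √(D² + a²)/9) - D = -3 - D + √(D² + a²)/9)
d(J) = 2*J*(-3 + √(121 + J²)/9) (d(J) = (J + J)*(J + (-3 - J + √(J² + (-11)²)/9)) = (2*J)*(J + (-3 - J + √(J² + 121)/9)) = (2*J)*(J + (-3 - J + √(121 + J²)/9)) = (2*J)*(-3 + √(121 + J²)/9) = 2*J*(-3 + √(121 + J²)/9))
d(394) - 1*101892 = (2/9)*394*(-27 + √(121 + 394²)) - 1*101892 = (2/9)*394*(-27 + √(121 + 155236)) - 101892 = (2/9)*394*(-27 + √155357) - 101892 = (-2364 + 788*√155357/9) - 101892 = -104256 + 788*√155357/9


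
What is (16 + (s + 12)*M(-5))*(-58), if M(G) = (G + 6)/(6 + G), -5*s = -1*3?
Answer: -8294/5 ≈ -1658.8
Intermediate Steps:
s = ⅗ (s = -(-1)*3/5 = -⅕*(-3) = ⅗ ≈ 0.60000)
M(G) = 1 (M(G) = (6 + G)/(6 + G) = 1)
(16 + (s + 12)*M(-5))*(-58) = (16 + (⅗ + 12)*1)*(-58) = (16 + (63/5)*1)*(-58) = (16 + 63/5)*(-58) = (143/5)*(-58) = -8294/5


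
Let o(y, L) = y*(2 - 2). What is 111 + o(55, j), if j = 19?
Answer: 111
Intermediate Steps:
o(y, L) = 0 (o(y, L) = y*0 = 0)
111 + o(55, j) = 111 + 0 = 111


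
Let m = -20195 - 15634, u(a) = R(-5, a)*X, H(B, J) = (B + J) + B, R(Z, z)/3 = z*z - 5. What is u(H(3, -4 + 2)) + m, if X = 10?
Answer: -35499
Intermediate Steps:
R(Z, z) = -15 + 3*z² (R(Z, z) = 3*(z*z - 5) = 3*(z² - 5) = 3*(-5 + z²) = -15 + 3*z²)
H(B, J) = J + 2*B
u(a) = -150 + 30*a² (u(a) = (-15 + 3*a²)*10 = -150 + 30*a²)
m = -35829
u(H(3, -4 + 2)) + m = (-150 + 30*((-4 + 2) + 2*3)²) - 35829 = (-150 + 30*(-2 + 6)²) - 35829 = (-150 + 30*4²) - 35829 = (-150 + 30*16) - 35829 = (-150 + 480) - 35829 = 330 - 35829 = -35499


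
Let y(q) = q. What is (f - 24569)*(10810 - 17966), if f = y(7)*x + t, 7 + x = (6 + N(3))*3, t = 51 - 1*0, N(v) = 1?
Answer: 174749520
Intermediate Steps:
t = 51 (t = 51 + 0 = 51)
x = 14 (x = -7 + (6 + 1)*3 = -7 + 7*3 = -7 + 21 = 14)
f = 149 (f = 7*14 + 51 = 98 + 51 = 149)
(f - 24569)*(10810 - 17966) = (149 - 24569)*(10810 - 17966) = -24420*(-7156) = 174749520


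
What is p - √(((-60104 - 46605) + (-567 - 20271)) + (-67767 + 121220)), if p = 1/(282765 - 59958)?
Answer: 1/222807 - I*√74094 ≈ 4.4882e-6 - 272.2*I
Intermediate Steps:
p = 1/222807 ≈ 4.4882e-6
p - √(((-60104 - 46605) + (-567 - 20271)) + (-67767 + 121220)) = 1/222807 - √(((-60104 - 46605) + (-567 - 20271)) + (-67767 + 121220)) = 1/222807 - √((-106709 - 20838) + 53453) = 1/222807 - √(-127547 + 53453) = 1/222807 - √(-74094) = 1/222807 - I*√74094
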